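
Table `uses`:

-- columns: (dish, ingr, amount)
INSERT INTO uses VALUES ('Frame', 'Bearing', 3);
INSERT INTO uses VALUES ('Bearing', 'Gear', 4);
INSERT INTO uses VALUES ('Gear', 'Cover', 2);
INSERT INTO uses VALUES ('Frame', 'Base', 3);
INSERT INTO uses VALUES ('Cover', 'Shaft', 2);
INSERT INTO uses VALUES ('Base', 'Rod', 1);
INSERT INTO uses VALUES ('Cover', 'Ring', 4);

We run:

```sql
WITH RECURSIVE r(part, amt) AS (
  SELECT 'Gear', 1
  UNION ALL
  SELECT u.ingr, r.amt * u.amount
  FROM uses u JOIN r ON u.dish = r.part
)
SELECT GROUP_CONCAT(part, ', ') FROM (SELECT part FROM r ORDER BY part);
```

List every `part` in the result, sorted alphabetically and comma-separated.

Base: (Gear, amt=1).
Iteration 1: components of {Gear} -> Cover = 1*2 = 2.
Iteration 2: components of {Cover} -> Ring = 2*4 = 8, Shaft = 2*2 = 4.
Iteration 3: no further components; recursion stops.

Cover, Gear, Ring, Shaft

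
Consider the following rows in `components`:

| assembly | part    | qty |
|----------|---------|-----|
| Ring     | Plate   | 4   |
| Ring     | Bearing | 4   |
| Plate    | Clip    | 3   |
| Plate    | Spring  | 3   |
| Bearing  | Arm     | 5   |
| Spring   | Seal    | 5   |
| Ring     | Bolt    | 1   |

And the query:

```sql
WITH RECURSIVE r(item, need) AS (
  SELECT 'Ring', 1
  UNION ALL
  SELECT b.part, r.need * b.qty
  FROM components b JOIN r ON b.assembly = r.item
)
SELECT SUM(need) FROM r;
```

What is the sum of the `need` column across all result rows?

114

Base: (Ring, need=1).
Iteration 1: components of {Ring} -> Bearing = 1*4 = 4, Bolt = 1*1 = 1, Plate = 1*4 = 4.
Iteration 2: components of {Bearing,Bolt,Plate} -> Arm = 4*5 = 20, Clip = 4*3 = 12, Spring = 4*3 = 12.
Iteration 3: components of {Arm,Clip,Spring} -> Seal = 12*5 = 60.
Iteration 4: no further components; recursion stops.
SUM(need) = 1 + 4 + 4 + 1 + 12 + 12 + 20 + 60 = 114.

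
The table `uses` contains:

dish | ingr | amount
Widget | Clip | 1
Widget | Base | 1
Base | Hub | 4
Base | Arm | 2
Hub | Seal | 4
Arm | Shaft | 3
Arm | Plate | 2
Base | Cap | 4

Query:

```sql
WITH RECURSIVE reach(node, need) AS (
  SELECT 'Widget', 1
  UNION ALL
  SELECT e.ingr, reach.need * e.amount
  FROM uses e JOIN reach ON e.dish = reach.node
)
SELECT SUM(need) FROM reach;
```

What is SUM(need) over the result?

Base: (Widget, need=1).
Iteration 1: components of {Widget} -> Base = 1*1 = 1, Clip = 1*1 = 1.
Iteration 2: components of {Base,Clip} -> Arm = 1*2 = 2, Cap = 1*4 = 4, Hub = 1*4 = 4.
Iteration 3: components of {Arm,Cap,Hub} -> Plate = 2*2 = 4, Seal = 4*4 = 16, Shaft = 2*3 = 6.
Iteration 4: no further components; recursion stops.
SUM(need) = 1 + 1 + 1 + 4 + 2 + 4 + 16 + 6 + 4 = 39.

39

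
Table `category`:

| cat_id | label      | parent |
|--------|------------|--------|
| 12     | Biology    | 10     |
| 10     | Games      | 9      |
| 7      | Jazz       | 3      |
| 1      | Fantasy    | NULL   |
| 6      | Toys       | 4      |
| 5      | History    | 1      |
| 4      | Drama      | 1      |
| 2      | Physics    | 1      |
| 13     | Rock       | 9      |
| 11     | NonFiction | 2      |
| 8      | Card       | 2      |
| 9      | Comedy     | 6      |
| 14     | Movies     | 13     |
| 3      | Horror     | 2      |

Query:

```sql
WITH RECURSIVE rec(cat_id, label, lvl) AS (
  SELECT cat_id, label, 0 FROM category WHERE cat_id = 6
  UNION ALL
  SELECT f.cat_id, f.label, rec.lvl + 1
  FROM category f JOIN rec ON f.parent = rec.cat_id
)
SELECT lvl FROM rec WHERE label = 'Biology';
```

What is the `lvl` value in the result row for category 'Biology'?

Base: cat_id=6 (Toys) at lvl 0.
Iteration 1: rows with parent in {6} -> Comedy (id 9, lvl 1).
Iteration 2: rows with parent in {9} -> Games (id 10, lvl 2), Rock (id 13, lvl 2).
Iteration 3: rows with parent in {10,13} -> Biology (id 12, lvl 3), Movies (id 14, lvl 3).
Iteration 4: no rows with parent in {12,14}; recursion stops.

3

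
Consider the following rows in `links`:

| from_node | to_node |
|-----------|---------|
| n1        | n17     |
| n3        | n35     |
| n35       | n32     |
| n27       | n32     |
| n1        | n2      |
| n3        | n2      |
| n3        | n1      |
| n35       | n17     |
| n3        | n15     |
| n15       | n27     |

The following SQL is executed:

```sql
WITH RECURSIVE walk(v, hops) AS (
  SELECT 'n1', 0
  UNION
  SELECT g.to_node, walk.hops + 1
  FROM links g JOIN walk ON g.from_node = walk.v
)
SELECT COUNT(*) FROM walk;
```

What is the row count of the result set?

3

Base: (n1, hops=0).
Iteration 1: edges from {n1} -> (n17, hops=1), (n2, hops=1).
Iteration 2: no outgoing edges from {n17,n2}; recursion stops.
Total rows emitted: 3.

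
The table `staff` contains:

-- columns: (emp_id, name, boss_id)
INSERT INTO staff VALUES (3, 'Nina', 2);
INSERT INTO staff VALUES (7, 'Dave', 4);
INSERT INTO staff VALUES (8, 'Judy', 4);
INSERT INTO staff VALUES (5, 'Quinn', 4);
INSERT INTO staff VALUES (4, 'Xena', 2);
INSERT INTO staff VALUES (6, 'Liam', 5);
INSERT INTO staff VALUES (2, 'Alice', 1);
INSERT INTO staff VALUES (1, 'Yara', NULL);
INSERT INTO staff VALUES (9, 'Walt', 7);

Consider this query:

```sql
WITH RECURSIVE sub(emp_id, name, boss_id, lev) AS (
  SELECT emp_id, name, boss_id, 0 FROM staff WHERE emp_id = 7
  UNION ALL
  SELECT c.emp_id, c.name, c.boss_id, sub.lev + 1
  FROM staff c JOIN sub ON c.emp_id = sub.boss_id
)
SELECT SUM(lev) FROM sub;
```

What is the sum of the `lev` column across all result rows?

Base: emp_id=7 (Dave), boss_id=4, lev 0.
Iteration 1: join on emp_id=4 -> Xena (id 4, boss_id=2, lev 1).
Iteration 2: join on emp_id=2 -> Alice (id 2, boss_id=1, lev 2).
Iteration 3: join on emp_id=1 -> Yara (id 1, boss_id=NULL, lev 3).
Iteration 4: boss_id is NULL; no match; recursion stops.
SUM(lev) = 0 + 1 + 2 + 3 = 6.

6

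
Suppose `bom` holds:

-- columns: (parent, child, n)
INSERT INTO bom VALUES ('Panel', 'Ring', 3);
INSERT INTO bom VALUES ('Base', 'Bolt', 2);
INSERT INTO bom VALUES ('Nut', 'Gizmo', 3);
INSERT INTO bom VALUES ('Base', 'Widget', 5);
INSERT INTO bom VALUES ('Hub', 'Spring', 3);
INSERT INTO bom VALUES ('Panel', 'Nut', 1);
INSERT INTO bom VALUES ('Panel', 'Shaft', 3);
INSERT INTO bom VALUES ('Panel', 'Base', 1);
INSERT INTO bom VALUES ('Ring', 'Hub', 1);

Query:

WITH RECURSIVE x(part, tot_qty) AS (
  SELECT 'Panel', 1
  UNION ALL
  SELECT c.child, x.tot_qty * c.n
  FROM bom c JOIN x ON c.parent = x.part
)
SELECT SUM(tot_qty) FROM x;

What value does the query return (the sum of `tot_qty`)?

31

Base: (Panel, tot_qty=1).
Iteration 1: components of {Panel} -> Base = 1*1 = 1, Nut = 1*1 = 1, Ring = 1*3 = 3, Shaft = 1*3 = 3.
Iteration 2: components of {Base,Nut,Ring,Shaft} -> Bolt = 1*2 = 2, Gizmo = 1*3 = 3, Hub = 3*1 = 3, Widget = 1*5 = 5.
Iteration 3: components of {Bolt,Gizmo,Hub,Widget} -> Spring = 3*3 = 9.
Iteration 4: no further components; recursion stops.
SUM(tot_qty) = 1 + 3 + 1 + 1 + 3 + 3 + 5 + 2 + 3 + 9 = 31.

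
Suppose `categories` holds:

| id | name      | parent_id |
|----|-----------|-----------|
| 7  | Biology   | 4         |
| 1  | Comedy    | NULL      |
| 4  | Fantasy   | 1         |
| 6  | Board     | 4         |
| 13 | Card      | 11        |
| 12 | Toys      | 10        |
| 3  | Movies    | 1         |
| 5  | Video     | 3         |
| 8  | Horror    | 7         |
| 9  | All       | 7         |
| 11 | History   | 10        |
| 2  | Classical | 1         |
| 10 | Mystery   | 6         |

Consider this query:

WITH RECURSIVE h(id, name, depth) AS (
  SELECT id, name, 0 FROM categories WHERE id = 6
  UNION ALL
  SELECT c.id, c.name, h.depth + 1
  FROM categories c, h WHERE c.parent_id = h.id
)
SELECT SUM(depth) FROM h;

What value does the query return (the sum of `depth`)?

Base: id=6 (Board) at depth 0.
Iteration 1: rows with parent_id in {6} -> Mystery (id 10, depth 1).
Iteration 2: rows with parent_id in {10} -> History (id 11, depth 2), Toys (id 12, depth 2).
Iteration 3: rows with parent_id in {11,12} -> Card (id 13, depth 3).
Iteration 4: no rows with parent_id in {13}; recursion stops.
SUM(depth) = 0 + 1 + 2 + 2 + 3 = 8.

8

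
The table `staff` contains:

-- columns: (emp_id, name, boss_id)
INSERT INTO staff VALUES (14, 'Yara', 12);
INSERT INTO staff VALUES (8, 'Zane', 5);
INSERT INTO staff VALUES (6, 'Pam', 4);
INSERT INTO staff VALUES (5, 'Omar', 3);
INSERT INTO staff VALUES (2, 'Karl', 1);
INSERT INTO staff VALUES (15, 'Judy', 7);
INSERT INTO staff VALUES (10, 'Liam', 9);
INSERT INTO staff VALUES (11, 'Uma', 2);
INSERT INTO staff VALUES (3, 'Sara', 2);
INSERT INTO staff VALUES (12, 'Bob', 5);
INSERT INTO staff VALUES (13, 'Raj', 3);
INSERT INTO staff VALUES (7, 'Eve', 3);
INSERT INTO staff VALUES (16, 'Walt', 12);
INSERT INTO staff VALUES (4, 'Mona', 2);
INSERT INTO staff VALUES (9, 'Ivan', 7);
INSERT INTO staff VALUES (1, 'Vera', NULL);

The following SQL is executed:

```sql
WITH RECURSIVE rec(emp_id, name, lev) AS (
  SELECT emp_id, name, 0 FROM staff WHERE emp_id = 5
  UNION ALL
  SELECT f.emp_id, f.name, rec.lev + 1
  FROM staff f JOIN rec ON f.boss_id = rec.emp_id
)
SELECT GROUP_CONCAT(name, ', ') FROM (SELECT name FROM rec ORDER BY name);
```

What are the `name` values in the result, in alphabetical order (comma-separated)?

Bob, Omar, Walt, Yara, Zane

Base: emp_id=5 (Omar) at lev 0.
Iteration 1: rows with boss_id in {5} -> Zane (id 8, lev 1), Bob (id 12, lev 1).
Iteration 2: rows with boss_id in {8,12} -> Yara (id 14, lev 2), Walt (id 16, lev 2).
Iteration 3: no rows with boss_id in {14,16}; recursion stops.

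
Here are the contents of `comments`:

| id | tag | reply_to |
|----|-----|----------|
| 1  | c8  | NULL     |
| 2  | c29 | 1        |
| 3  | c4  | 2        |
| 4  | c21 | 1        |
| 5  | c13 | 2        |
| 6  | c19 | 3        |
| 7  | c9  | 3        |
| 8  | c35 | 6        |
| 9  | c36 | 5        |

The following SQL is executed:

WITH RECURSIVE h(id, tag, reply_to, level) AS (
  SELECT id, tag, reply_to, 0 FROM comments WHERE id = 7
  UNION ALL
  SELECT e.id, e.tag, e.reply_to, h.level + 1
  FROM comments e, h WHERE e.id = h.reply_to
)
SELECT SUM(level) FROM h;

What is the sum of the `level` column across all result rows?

Base: id=7 (c9), reply_to=3, level 0.
Iteration 1: join on id=3 -> c4 (id 3, reply_to=2, level 1).
Iteration 2: join on id=2 -> c29 (id 2, reply_to=1, level 2).
Iteration 3: join on id=1 -> c8 (id 1, reply_to=NULL, level 3).
Iteration 4: reply_to is NULL; no match; recursion stops.
SUM(level) = 0 + 1 + 2 + 3 = 6.

6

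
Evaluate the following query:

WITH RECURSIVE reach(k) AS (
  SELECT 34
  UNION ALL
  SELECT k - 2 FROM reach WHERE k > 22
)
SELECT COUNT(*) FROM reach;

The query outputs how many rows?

Base: k=34.
Iteration 1: 34 > 22 holds -> k = 34 - 2 = 32.
Iteration 2: 32 > 22 holds -> k = 32 - 2 = 30.
Iteration 3: 30 > 22 holds -> k = 30 - 2 = 28.
Iteration 4: 28 > 22 holds -> k = 28 - 2 = 26.
Iteration 5: 26 > 22 holds -> k = 26 - 2 = 24.
Iteration 6: 24 > 22 holds -> k = 24 - 2 = 22.
Iteration 7: 22 > 22 fails; recursion stops.
Total rows emitted: 7.

7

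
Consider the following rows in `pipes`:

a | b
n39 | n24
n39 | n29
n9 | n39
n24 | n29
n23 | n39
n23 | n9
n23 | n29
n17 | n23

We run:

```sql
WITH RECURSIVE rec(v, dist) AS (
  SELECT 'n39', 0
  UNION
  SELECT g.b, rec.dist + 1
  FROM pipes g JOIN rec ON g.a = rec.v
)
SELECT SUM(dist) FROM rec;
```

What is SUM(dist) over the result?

4

Base: (n39, dist=0).
Iteration 1: edges from {n39} -> (n24, dist=1), (n29, dist=1).
Iteration 2: edges from {n24,n29} -> (n29, dist=2).
Iteration 3: no outgoing edges from {n29}; recursion stops.
SUM(dist) = 0 + 1 + 1 + 2 = 4.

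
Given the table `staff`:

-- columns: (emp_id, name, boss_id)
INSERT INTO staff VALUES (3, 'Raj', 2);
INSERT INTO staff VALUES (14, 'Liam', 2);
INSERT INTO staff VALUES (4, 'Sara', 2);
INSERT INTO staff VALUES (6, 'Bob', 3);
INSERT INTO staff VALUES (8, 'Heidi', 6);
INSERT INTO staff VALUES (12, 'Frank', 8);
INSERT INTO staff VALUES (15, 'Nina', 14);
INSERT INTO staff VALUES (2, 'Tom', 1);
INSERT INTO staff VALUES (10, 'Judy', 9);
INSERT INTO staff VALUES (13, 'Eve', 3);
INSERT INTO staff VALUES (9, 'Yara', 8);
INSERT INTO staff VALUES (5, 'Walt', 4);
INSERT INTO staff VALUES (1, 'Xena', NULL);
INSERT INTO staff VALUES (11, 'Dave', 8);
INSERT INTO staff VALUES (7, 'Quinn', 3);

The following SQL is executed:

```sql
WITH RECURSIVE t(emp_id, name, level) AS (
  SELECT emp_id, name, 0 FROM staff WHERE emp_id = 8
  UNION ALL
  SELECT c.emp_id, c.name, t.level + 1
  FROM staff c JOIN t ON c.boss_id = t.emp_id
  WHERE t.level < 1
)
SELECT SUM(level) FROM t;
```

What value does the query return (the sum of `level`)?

Base: emp_id=8 (Heidi) at level 0.
Iteration 1: rows with boss_id in {8} -> Yara (id 9, level 1), Dave (id 11, level 1), Frank (id 12, level 1).
Iteration 2: level < 1 fails for all current rows; recursion stops.
SUM(level) = 0 + 1 + 1 + 1 = 3.

3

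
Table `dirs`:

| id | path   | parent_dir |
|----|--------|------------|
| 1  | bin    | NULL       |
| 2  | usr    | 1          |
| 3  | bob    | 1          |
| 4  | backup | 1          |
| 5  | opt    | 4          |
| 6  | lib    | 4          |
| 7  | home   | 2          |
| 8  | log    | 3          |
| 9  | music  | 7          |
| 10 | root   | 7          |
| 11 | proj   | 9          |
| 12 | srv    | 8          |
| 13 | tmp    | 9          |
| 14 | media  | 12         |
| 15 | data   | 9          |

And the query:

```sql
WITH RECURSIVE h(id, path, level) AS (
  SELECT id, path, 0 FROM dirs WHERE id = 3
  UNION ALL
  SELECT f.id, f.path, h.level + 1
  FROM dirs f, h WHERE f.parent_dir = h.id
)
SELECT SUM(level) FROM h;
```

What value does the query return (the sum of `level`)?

6

Base: id=3 (bob) at level 0.
Iteration 1: rows with parent_dir in {3} -> log (id 8, level 1).
Iteration 2: rows with parent_dir in {8} -> srv (id 12, level 2).
Iteration 3: rows with parent_dir in {12} -> media (id 14, level 3).
Iteration 4: no rows with parent_dir in {14}; recursion stops.
SUM(level) = 0 + 1 + 2 + 3 = 6.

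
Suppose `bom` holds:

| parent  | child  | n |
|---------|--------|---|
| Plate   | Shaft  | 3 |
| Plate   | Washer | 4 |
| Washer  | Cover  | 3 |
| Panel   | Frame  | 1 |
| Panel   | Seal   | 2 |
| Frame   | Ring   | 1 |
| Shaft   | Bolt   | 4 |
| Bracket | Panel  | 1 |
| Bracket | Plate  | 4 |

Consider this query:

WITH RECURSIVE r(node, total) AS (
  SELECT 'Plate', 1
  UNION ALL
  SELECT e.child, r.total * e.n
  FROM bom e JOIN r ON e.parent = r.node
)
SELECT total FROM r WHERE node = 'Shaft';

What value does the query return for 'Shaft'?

Base: (Plate, total=1).
Iteration 1: components of {Plate} -> Shaft = 1*3 = 3, Washer = 1*4 = 4.
Iteration 2: components of {Shaft,Washer} -> Bolt = 3*4 = 12, Cover = 4*3 = 12.
Iteration 3: no further components; recursion stops.

3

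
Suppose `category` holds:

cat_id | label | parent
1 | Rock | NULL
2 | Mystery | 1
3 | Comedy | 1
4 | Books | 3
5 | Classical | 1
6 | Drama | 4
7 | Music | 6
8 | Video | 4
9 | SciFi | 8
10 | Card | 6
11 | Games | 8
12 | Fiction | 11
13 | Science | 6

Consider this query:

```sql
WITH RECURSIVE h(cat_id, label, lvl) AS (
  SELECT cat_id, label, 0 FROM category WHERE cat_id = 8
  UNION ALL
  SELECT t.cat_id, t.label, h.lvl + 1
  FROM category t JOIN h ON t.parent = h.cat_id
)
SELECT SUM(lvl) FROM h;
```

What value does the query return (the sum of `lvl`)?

4

Base: cat_id=8 (Video) at lvl 0.
Iteration 1: rows with parent in {8} -> SciFi (id 9, lvl 1), Games (id 11, lvl 1).
Iteration 2: rows with parent in {9,11} -> Fiction (id 12, lvl 2).
Iteration 3: no rows with parent in {12}; recursion stops.
SUM(lvl) = 0 + 1 + 1 + 2 = 4.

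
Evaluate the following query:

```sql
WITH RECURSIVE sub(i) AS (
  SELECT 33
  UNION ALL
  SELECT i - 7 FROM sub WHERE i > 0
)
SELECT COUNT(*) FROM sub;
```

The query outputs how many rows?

6

Base: i=33.
Iteration 1: 33 > 0 holds -> i = 33 - 7 = 26.
Iteration 2: 26 > 0 holds -> i = 26 - 7 = 19.
Iteration 3: 19 > 0 holds -> i = 19 - 7 = 12.
Iteration 4: 12 > 0 holds -> i = 12 - 7 = 5.
Iteration 5: 5 > 0 holds -> i = 5 - 7 = -2.
Iteration 6: -2 > 0 fails; recursion stops.
Total rows emitted: 6.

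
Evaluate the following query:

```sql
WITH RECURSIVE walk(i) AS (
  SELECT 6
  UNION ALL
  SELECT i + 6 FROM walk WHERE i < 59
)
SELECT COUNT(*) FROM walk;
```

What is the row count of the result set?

Base: i=6.
Iteration 1: 6 < 59 holds -> i = 6 + 6 = 12.
Iteration 2: 12 < 59 holds -> i = 12 + 6 = 18.
Iteration 3: 18 < 59 holds -> i = 18 + 6 = 24.
Iteration 4: 24 < 59 holds -> i = 24 + 6 = 30.
Iteration 5: 30 < 59 holds -> i = 30 + 6 = 36.
Iteration 6: 36 < 59 holds -> i = 36 + 6 = 42.
Iteration 7: 42 < 59 holds -> i = 42 + 6 = 48.
Iteration 8: 48 < 59 holds -> i = 48 + 6 = 54.
Iteration 9: 54 < 59 holds -> i = 54 + 6 = 60.
Iteration 10: 60 < 59 fails; recursion stops.
Total rows emitted: 10.

10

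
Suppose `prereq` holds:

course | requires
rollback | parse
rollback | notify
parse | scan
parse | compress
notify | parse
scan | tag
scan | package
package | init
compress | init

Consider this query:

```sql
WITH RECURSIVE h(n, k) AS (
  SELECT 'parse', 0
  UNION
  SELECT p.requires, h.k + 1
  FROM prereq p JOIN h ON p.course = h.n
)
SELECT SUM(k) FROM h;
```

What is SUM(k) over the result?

11

Base: (parse, k=0).
Iteration 1: edges from {parse} -> (compress, k=1), (scan, k=1).
Iteration 2: edges from {compress,scan} -> (init, k=2), (package, k=2), (tag, k=2).
Iteration 3: edges from {init,package,tag} -> (init, k=3).
Iteration 4: no outgoing edges from {init}; recursion stops.
SUM(k) = 0 + 1 + 1 + 2 + 2 + 2 + 3 = 11.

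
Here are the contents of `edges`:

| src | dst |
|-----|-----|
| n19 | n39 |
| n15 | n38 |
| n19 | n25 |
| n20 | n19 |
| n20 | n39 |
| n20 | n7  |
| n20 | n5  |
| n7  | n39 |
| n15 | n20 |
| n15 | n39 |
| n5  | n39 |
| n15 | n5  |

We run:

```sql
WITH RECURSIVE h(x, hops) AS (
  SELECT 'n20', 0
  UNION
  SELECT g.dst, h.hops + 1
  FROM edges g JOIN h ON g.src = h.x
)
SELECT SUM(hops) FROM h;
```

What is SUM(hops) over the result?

Base: (n20, hops=0).
Iteration 1: edges from {n20} -> (n19, hops=1), (n39, hops=1), (n5, hops=1), (n7, hops=1).
Iteration 2: edges from {n19,n39,n5,n7} -> (n25, hops=2), (n39, hops=2). [UNION drops 2 duplicate row(s)]
Iteration 3: no outgoing edges from {n25,n39}; recursion stops.
SUM(hops) = 0 + 1 + 1 + 1 + 1 + 2 + 2 = 8.

8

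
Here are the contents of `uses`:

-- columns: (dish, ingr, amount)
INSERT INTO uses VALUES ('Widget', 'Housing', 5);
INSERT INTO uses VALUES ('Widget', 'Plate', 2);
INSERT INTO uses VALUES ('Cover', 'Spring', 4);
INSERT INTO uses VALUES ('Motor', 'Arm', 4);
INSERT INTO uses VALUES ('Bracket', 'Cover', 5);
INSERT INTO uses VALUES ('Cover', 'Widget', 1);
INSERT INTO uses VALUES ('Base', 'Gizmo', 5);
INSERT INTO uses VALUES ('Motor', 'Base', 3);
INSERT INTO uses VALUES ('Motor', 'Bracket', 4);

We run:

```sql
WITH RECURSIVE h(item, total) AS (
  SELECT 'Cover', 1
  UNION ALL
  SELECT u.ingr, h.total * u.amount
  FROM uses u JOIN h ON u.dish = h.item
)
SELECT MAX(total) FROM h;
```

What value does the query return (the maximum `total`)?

5

Base: (Cover, total=1).
Iteration 1: components of {Cover} -> Spring = 1*4 = 4, Widget = 1*1 = 1.
Iteration 2: components of {Spring,Widget} -> Housing = 1*5 = 5, Plate = 1*2 = 2.
Iteration 3: no further components; recursion stops.
total values: 1, 1, 4, 2, 5; the maximum is 5.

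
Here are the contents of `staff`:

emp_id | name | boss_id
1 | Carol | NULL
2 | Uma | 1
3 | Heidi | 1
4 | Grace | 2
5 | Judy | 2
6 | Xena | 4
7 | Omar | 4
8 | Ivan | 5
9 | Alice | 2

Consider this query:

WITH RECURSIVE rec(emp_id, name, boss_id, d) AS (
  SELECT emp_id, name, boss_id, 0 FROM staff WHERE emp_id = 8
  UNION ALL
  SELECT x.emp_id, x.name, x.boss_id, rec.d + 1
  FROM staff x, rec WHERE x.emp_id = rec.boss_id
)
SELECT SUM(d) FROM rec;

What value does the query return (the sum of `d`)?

Base: emp_id=8 (Ivan), boss_id=5, d 0.
Iteration 1: join on emp_id=5 -> Judy (id 5, boss_id=2, d 1).
Iteration 2: join on emp_id=2 -> Uma (id 2, boss_id=1, d 2).
Iteration 3: join on emp_id=1 -> Carol (id 1, boss_id=NULL, d 3).
Iteration 4: boss_id is NULL; no match; recursion stops.
SUM(d) = 0 + 1 + 2 + 3 = 6.

6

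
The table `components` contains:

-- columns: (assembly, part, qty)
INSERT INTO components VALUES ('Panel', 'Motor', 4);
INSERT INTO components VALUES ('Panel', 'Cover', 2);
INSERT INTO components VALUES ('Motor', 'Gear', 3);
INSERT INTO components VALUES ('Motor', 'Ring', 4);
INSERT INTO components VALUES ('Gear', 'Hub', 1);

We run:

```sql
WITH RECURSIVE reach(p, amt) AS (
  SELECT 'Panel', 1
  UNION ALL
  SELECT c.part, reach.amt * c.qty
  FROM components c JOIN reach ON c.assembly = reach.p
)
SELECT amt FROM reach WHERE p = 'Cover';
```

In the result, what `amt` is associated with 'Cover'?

2

Base: (Panel, amt=1).
Iteration 1: components of {Panel} -> Cover = 1*2 = 2, Motor = 1*4 = 4.
Iteration 2: components of {Cover,Motor} -> Gear = 4*3 = 12, Ring = 4*4 = 16.
Iteration 3: components of {Gear,Ring} -> Hub = 12*1 = 12.
Iteration 4: no further components; recursion stops.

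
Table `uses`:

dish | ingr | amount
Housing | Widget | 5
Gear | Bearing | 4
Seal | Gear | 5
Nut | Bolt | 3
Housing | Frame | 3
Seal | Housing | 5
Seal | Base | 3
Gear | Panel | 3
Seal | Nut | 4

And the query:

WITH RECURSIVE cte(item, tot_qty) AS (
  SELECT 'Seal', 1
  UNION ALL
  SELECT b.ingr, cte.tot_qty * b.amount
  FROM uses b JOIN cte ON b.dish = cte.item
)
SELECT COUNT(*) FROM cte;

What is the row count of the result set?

Base: (Seal, tot_qty=1).
Iteration 1: components of {Seal} -> Base = 1*3 = 3, Gear = 1*5 = 5, Housing = 1*5 = 5, Nut = 1*4 = 4.
Iteration 2: components of {Base,Gear,Housing,Nut} -> Bearing = 5*4 = 20, Bolt = 4*3 = 12, Frame = 5*3 = 15, Panel = 5*3 = 15, Widget = 5*5 = 25.
Iteration 3: no further components; recursion stops.
Total rows emitted: 10.

10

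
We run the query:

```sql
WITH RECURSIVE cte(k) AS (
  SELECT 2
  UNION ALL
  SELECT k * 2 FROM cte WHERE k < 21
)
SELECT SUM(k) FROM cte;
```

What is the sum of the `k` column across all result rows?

62

Base: k=2.
Iteration 1: 2 < 21 holds -> k = 2 * 2 = 4.
Iteration 2: 4 < 21 holds -> k = 4 * 2 = 8.
Iteration 3: 8 < 21 holds -> k = 8 * 2 = 16.
Iteration 4: 16 < 21 holds -> k = 16 * 2 = 32.
Iteration 5: 32 < 21 fails; recursion stops.
SUM(k) = 2 + 4 + 8 + 16 + 32 = 62.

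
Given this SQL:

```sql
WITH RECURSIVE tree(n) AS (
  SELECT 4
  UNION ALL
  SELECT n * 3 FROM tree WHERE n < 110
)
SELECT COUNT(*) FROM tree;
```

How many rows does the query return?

Base: n=4.
Iteration 1: 4 < 110 holds -> n = 4 * 3 = 12.
Iteration 2: 12 < 110 holds -> n = 12 * 3 = 36.
Iteration 3: 36 < 110 holds -> n = 36 * 3 = 108.
Iteration 4: 108 < 110 holds -> n = 108 * 3 = 324.
Iteration 5: 324 < 110 fails; recursion stops.
Total rows emitted: 5.

5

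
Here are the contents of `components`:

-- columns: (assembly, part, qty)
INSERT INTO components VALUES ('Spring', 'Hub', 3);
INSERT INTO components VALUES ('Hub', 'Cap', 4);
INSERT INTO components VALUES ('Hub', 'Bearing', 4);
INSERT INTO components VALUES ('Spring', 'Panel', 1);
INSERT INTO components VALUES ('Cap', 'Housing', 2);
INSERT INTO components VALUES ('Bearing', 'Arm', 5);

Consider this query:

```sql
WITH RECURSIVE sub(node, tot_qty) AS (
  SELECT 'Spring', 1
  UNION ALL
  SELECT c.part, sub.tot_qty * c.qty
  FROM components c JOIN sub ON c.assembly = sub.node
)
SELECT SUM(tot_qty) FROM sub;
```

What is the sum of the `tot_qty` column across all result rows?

Base: (Spring, tot_qty=1).
Iteration 1: components of {Spring} -> Hub = 1*3 = 3, Panel = 1*1 = 1.
Iteration 2: components of {Hub,Panel} -> Bearing = 3*4 = 12, Cap = 3*4 = 12.
Iteration 3: components of {Bearing,Cap} -> Arm = 12*5 = 60, Housing = 12*2 = 24.
Iteration 4: no further components; recursion stops.
SUM(tot_qty) = 1 + 3 + 1 + 12 + 12 + 24 + 60 = 113.

113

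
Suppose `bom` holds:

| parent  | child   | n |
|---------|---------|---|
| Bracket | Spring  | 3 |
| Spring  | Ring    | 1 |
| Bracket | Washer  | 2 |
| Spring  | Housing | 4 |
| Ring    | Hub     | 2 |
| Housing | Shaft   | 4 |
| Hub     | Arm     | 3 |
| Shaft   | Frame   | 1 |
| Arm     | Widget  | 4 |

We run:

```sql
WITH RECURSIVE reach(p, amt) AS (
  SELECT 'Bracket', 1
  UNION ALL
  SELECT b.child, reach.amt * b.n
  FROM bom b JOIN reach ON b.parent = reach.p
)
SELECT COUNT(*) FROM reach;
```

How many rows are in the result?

Base: (Bracket, amt=1).
Iteration 1: components of {Bracket} -> Spring = 1*3 = 3, Washer = 1*2 = 2.
Iteration 2: components of {Spring,Washer} -> Housing = 3*4 = 12, Ring = 3*1 = 3.
Iteration 3: components of {Housing,Ring} -> Hub = 3*2 = 6, Shaft = 12*4 = 48.
Iteration 4: components of {Hub,Shaft} -> Arm = 6*3 = 18, Frame = 48*1 = 48.
Iteration 5: components of {Arm,Frame} -> Widget = 18*4 = 72.
Iteration 6: no further components; recursion stops.
Total rows emitted: 10.

10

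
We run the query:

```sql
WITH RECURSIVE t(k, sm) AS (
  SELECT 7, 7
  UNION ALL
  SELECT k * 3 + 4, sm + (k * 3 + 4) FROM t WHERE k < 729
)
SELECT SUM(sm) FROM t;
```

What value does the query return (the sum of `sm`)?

Base: k=7, sm=7.
Iteration 1: 7 < 729 holds -> k = 7 * 3 + 4 = 25, sm = 7 + 25 = 32.
Iteration 2: 25 < 729 holds -> k = 25 * 3 + 4 = 79, sm = 32 + 79 = 111.
Iteration 3: 79 < 729 holds -> k = 79 * 3 + 4 = 241, sm = 111 + 241 = 352.
Iteration 4: 241 < 729 holds -> k = 241 * 3 + 4 = 727, sm = 352 + 727 = 1079.
Iteration 5: 727 < 729 holds -> k = 727 * 3 + 4 = 2185, sm = 1079 + 2185 = 3264.
Iteration 6: 2185 < 729 fails; recursion stops.
SUM(sm) = 7 + 32 + 111 + 352 + 1079 + 3264 = 4845.

4845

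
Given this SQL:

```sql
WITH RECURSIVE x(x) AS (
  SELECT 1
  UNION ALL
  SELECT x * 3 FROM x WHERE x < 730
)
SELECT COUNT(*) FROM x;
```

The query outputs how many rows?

8

Base: x=1.
Iteration 1: 1 < 730 holds -> x = 1 * 3 = 3.
Iteration 2: 3 < 730 holds -> x = 3 * 3 = 9.
Iteration 3: 9 < 730 holds -> x = 9 * 3 = 27.
Iteration 4: 27 < 730 holds -> x = 27 * 3 = 81.
Iteration 5: 81 < 730 holds -> x = 81 * 3 = 243.
Iteration 6: 243 < 730 holds -> x = 243 * 3 = 729.
Iteration 7: 729 < 730 holds -> x = 729 * 3 = 2187.
Iteration 8: 2187 < 730 fails; recursion stops.
Total rows emitted: 8.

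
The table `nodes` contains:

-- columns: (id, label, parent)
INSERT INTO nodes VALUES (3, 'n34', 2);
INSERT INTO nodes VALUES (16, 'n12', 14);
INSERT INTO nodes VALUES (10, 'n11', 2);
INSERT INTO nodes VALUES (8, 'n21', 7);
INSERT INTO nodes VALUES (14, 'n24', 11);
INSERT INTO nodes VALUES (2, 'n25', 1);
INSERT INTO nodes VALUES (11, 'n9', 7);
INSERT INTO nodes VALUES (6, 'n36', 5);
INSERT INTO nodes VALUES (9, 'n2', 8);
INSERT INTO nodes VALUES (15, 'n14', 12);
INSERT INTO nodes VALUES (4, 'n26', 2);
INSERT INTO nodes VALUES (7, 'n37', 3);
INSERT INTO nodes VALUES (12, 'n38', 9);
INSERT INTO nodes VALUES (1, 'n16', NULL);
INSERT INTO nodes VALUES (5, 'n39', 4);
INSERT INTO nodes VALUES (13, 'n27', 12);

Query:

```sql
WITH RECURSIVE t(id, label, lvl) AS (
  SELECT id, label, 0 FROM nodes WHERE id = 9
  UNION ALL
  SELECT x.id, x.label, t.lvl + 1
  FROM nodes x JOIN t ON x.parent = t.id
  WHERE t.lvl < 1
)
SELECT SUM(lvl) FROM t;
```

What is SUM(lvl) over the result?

1

Base: id=9 (n2) at lvl 0.
Iteration 1: rows with parent in {9} -> n38 (id 12, lvl 1).
Iteration 2: lvl < 1 fails for all current rows; recursion stops.
SUM(lvl) = 0 + 1 = 1.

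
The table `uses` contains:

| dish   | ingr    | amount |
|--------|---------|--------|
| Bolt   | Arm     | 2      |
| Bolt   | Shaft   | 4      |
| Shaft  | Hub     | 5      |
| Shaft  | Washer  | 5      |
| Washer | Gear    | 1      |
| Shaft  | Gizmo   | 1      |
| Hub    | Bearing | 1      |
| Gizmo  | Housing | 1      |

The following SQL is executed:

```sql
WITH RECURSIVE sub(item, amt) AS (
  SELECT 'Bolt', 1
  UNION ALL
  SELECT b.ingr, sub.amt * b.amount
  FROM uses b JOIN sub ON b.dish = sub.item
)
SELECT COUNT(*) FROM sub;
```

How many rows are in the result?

Base: (Bolt, amt=1).
Iteration 1: components of {Bolt} -> Arm = 1*2 = 2, Shaft = 1*4 = 4.
Iteration 2: components of {Arm,Shaft} -> Gizmo = 4*1 = 4, Hub = 4*5 = 20, Washer = 4*5 = 20.
Iteration 3: components of {Gizmo,Hub,Washer} -> Bearing = 20*1 = 20, Gear = 20*1 = 20, Housing = 4*1 = 4.
Iteration 4: no further components; recursion stops.
Total rows emitted: 9.

9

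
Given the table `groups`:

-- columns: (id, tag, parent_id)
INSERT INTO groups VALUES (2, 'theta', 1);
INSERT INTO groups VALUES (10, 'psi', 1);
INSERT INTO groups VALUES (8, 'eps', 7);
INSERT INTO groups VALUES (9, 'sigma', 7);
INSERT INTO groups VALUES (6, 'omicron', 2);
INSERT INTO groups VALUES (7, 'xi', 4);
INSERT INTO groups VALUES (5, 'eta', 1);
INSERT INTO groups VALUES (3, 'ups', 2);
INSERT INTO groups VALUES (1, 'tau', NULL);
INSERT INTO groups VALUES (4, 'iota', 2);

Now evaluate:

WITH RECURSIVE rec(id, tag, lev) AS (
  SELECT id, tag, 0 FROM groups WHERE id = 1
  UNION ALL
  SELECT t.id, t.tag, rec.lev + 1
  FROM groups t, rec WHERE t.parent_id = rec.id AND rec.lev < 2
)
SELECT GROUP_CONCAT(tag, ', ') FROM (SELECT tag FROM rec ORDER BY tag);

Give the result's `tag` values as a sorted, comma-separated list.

eta, iota, omicron, psi, tau, theta, ups

Base: id=1 (tau) at lev 0.
Iteration 1: rows with parent_id in {1} -> theta (id 2, lev 1), eta (id 5, lev 1), psi (id 10, lev 1).
Iteration 2: rows with parent_id in {2,5,10} -> ups (id 3, lev 2), iota (id 4, lev 2), omicron (id 6, lev 2).
Iteration 3: lev < 2 fails for all current rows; recursion stops.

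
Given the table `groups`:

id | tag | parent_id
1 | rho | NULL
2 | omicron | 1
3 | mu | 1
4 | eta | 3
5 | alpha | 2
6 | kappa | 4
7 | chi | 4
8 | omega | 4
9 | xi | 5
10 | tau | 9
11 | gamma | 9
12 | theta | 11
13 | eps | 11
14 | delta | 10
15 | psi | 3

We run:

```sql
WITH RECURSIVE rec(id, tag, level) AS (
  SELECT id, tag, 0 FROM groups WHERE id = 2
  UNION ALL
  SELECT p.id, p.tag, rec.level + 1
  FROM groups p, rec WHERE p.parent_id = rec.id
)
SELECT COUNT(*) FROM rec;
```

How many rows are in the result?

8

Base: id=2 (omicron) at level 0.
Iteration 1: rows with parent_id in {2} -> alpha (id 5, level 1).
Iteration 2: rows with parent_id in {5} -> xi (id 9, level 2).
Iteration 3: rows with parent_id in {9} -> tau (id 10, level 3), gamma (id 11, level 3).
Iteration 4: rows with parent_id in {10,11} -> theta (id 12, level 4), eps (id 13, level 4), delta (id 14, level 4).
Iteration 5: no rows with parent_id in {12,13,14}; recursion stops.
Total rows emitted: 8.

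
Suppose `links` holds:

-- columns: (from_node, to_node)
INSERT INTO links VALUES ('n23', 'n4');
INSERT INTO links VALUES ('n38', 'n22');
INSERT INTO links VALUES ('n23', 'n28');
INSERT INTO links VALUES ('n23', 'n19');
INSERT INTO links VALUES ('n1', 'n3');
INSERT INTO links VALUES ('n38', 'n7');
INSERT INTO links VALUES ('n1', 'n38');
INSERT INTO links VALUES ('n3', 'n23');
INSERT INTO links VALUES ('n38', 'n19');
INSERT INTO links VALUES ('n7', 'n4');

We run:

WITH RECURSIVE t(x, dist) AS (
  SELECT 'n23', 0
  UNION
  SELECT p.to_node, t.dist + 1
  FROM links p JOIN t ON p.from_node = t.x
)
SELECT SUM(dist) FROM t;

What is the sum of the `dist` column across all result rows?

Base: (n23, dist=0).
Iteration 1: edges from {n23} -> (n19, dist=1), (n28, dist=1), (n4, dist=1).
Iteration 2: no outgoing edges from {n19,n28,n4}; recursion stops.
SUM(dist) = 0 + 1 + 1 + 1 = 3.

3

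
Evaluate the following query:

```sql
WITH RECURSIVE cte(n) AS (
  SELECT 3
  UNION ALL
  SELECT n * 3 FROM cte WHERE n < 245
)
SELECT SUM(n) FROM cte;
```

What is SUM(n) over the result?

Base: n=3.
Iteration 1: 3 < 245 holds -> n = 3 * 3 = 9.
Iteration 2: 9 < 245 holds -> n = 9 * 3 = 27.
Iteration 3: 27 < 245 holds -> n = 27 * 3 = 81.
Iteration 4: 81 < 245 holds -> n = 81 * 3 = 243.
Iteration 5: 243 < 245 holds -> n = 243 * 3 = 729.
Iteration 6: 729 < 245 fails; recursion stops.
SUM(n) = 3 + 9 + 27 + 81 + 243 + 729 = 1092.

1092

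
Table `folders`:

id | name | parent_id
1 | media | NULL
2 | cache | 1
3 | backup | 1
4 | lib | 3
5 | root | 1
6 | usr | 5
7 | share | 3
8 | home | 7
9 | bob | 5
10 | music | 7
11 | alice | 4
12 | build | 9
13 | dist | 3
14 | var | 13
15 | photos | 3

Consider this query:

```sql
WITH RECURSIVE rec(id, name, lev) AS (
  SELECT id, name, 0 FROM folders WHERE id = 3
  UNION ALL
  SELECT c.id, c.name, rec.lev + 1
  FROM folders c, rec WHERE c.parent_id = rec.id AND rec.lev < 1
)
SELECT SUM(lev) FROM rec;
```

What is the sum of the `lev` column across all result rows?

Base: id=3 (backup) at lev 0.
Iteration 1: rows with parent_id in {3} -> lib (id 4, lev 1), share (id 7, lev 1), dist (id 13, lev 1), photos (id 15, lev 1).
Iteration 2: lev < 1 fails for all current rows; recursion stops.
SUM(lev) = 0 + 1 + 1 + 1 + 1 = 4.

4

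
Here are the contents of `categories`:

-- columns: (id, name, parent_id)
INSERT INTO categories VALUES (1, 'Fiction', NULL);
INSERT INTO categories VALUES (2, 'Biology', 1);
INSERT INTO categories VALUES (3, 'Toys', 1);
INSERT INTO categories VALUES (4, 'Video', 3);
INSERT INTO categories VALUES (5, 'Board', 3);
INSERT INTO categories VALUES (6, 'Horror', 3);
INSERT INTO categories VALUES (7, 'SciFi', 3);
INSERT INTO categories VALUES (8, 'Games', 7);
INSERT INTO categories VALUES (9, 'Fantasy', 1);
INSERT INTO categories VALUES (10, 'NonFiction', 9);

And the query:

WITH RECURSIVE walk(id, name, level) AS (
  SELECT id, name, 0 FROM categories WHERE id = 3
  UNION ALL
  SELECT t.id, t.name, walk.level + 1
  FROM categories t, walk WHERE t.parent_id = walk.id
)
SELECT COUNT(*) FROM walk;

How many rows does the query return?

Base: id=3 (Toys) at level 0.
Iteration 1: rows with parent_id in {3} -> Video (id 4, level 1), Board (id 5, level 1), Horror (id 6, level 1), SciFi (id 7, level 1).
Iteration 2: rows with parent_id in {4,5,6,7} -> Games (id 8, level 2).
Iteration 3: no rows with parent_id in {8}; recursion stops.
Total rows emitted: 6.

6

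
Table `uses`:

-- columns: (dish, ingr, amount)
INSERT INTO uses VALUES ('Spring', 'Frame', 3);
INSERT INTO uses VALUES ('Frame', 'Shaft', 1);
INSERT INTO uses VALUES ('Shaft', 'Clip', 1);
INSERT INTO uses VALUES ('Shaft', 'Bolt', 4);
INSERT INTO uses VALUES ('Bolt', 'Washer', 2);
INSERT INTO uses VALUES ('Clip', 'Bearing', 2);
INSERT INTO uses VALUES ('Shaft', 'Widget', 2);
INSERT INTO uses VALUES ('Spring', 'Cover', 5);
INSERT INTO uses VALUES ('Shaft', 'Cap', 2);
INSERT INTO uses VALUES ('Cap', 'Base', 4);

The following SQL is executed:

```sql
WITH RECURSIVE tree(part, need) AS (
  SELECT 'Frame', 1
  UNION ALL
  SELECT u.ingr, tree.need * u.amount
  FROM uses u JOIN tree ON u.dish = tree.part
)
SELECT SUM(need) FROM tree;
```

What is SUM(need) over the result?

29

Base: (Frame, need=1).
Iteration 1: components of {Frame} -> Shaft = 1*1 = 1.
Iteration 2: components of {Shaft} -> Bolt = 1*4 = 4, Cap = 1*2 = 2, Clip = 1*1 = 1, Widget = 1*2 = 2.
Iteration 3: components of {Bolt,Cap,Clip,Widget} -> Base = 2*4 = 8, Bearing = 1*2 = 2, Washer = 4*2 = 8.
Iteration 4: no further components; recursion stops.
SUM(need) = 1 + 1 + 1 + 4 + 2 + 2 + 2 + 8 + 8 = 29.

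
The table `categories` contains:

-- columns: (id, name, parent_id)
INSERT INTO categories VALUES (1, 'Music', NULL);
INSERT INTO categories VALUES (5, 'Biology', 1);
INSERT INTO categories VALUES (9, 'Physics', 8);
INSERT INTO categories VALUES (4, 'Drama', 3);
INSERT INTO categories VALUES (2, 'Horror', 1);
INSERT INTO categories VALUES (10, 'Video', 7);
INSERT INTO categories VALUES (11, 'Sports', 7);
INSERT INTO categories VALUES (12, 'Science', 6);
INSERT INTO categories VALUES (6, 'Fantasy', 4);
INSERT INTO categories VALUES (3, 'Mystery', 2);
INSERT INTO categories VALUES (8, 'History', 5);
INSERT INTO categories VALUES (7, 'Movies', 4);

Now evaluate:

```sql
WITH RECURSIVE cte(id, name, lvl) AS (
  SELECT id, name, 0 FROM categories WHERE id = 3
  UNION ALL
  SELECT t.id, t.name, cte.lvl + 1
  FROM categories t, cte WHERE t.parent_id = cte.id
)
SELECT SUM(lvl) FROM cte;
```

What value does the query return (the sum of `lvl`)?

Base: id=3 (Mystery) at lvl 0.
Iteration 1: rows with parent_id in {3} -> Drama (id 4, lvl 1).
Iteration 2: rows with parent_id in {4} -> Fantasy (id 6, lvl 2), Movies (id 7, lvl 2).
Iteration 3: rows with parent_id in {6,7} -> Video (id 10, lvl 3), Sports (id 11, lvl 3), Science (id 12, lvl 3).
Iteration 4: no rows with parent_id in {10,11,12}; recursion stops.
SUM(lvl) = 0 + 1 + 2 + 2 + 3 + 3 + 3 = 14.

14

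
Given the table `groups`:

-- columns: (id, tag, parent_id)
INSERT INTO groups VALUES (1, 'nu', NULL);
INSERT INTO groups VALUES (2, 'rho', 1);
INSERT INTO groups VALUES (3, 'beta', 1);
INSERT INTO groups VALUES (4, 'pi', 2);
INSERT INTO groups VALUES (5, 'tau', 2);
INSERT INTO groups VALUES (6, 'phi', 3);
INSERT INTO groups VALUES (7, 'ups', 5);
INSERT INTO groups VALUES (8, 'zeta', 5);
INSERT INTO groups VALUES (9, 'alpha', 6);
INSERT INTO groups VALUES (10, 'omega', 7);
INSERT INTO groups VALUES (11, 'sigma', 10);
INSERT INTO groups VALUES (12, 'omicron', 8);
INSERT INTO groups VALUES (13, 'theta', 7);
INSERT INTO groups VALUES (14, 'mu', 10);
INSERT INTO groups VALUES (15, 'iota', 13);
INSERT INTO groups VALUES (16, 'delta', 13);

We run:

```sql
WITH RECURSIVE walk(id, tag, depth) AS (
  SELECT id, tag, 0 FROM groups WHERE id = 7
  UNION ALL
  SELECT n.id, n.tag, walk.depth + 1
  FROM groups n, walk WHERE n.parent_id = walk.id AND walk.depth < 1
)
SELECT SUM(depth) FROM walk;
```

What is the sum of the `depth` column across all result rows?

2

Base: id=7 (ups) at depth 0.
Iteration 1: rows with parent_id in {7} -> omega (id 10, depth 1), theta (id 13, depth 1).
Iteration 2: depth < 1 fails for all current rows; recursion stops.
SUM(depth) = 0 + 1 + 1 = 2.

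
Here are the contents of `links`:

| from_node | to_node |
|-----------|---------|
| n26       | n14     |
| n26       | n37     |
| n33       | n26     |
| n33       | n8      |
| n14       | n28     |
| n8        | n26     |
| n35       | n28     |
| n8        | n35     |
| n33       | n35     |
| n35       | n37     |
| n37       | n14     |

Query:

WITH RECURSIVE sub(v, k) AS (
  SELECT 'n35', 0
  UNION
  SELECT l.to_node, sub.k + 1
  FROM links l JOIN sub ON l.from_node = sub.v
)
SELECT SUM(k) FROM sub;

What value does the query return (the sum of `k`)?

7

Base: (n35, k=0).
Iteration 1: edges from {n35} -> (n28, k=1), (n37, k=1).
Iteration 2: edges from {n28,n37} -> (n14, k=2).
Iteration 3: edges from {n14} -> (n28, k=3).
Iteration 4: no outgoing edges from {n28}; recursion stops.
SUM(k) = 0 + 1 + 1 + 2 + 3 = 7.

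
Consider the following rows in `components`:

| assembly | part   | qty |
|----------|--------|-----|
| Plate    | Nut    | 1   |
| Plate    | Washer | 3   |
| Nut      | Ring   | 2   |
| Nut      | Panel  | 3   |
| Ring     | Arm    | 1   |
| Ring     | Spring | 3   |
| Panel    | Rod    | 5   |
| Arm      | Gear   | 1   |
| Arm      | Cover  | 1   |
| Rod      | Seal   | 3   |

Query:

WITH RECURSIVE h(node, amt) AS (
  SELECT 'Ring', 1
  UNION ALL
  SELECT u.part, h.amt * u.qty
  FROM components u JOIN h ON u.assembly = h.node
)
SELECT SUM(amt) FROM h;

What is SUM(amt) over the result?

7

Base: (Ring, amt=1).
Iteration 1: components of {Ring} -> Arm = 1*1 = 1, Spring = 1*3 = 3.
Iteration 2: components of {Arm,Spring} -> Cover = 1*1 = 1, Gear = 1*1 = 1.
Iteration 3: no further components; recursion stops.
SUM(amt) = 1 + 1 + 3 + 1 + 1 = 7.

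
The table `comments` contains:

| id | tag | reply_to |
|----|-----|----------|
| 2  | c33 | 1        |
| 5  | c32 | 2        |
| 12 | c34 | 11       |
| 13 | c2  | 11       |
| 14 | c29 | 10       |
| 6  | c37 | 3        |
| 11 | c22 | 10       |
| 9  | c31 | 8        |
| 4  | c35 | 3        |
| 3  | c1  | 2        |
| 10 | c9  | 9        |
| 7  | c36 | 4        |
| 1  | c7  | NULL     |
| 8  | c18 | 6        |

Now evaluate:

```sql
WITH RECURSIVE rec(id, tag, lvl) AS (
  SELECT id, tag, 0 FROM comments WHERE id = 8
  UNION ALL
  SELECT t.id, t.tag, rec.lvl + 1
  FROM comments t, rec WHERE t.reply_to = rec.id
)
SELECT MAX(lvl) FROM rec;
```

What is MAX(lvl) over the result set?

4

Base: id=8 (c18) at lvl 0.
Iteration 1: rows with reply_to in {8} -> c31 (id 9, lvl 1).
Iteration 2: rows with reply_to in {9} -> c9 (id 10, lvl 2).
Iteration 3: rows with reply_to in {10} -> c22 (id 11, lvl 3), c29 (id 14, lvl 3).
Iteration 4: rows with reply_to in {11,14} -> c34 (id 12, lvl 4), c2 (id 13, lvl 4).
Iteration 5: no rows with reply_to in {12,13}; recursion stops.
lvl values: 0, 1, 2, 3, 3, 4, 4; the maximum is 4.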